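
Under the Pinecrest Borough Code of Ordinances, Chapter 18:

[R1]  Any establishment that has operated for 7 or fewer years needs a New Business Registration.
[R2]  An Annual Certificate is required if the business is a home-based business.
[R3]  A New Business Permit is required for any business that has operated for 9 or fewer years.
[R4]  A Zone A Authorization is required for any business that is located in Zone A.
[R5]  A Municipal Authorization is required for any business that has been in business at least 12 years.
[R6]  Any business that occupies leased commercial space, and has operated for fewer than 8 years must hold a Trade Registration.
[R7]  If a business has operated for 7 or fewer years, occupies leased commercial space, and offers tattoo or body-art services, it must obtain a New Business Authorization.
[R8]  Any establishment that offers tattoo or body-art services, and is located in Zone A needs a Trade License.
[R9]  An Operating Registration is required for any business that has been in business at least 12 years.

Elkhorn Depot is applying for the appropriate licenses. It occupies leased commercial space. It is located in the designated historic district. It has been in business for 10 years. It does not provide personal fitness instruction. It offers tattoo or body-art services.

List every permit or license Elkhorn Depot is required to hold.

[R1] years in business 10 > 7 → New Business Registration not required.
[R2] occupies leased commercial space (not: is a home-based business) → Annual Certificate not required.
[R3] years in business 10 > 9 → New Business Permit not required.
[R4] is located in the designated historic district (not: is located in Zone A) → Zone A Authorization not required.
[R5] years in business 10 < 12 → Municipal Authorization not required.
[R6] occupies leased commercial space; years in business 10 ≥ 8 → Trade Registration not required.
[R7] years in business 10 > 7; occupies leased commercial space; offers tattoo or body-art services → New Business Authorization not required.
[R8] offers tattoo or body-art services; is located in the designated historic district (not: is located in Zone A) → Trade License not required.
[R9] years in business 10 < 12 → Operating Registration not required.

None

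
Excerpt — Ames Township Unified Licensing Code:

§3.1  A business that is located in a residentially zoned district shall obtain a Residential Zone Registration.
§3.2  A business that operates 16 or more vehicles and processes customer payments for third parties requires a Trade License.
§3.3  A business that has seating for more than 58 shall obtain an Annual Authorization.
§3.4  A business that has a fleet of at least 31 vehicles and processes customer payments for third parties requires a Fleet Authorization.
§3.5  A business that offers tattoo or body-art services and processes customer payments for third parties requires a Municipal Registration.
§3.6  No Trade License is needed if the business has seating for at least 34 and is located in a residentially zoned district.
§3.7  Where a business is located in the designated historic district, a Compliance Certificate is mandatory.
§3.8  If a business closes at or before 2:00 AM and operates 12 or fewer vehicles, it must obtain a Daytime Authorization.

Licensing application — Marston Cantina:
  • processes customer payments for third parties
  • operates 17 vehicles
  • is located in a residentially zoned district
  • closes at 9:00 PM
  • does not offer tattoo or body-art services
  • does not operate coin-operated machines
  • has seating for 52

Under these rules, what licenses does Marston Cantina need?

Residential Zone Registration

§3.1 is located in a residentially zoned district → Residential Zone Registration required.
§3.2 vehicles 17 ≥ 16; processes customer payments for third parties → Trade License required.
§3.3 seating 52 ≤ 58 → Annual Authorization not required.
§3.4 vehicles 17 < 31; processes customer payments for third parties → Fleet Authorization not required.
§3.5 does not offer tattoo or body-art services; processes customer payments for third parties → Municipal Registration not required.
§3.6 seating 52 ≥ 34; is located in a residentially zoned district → exempt from Trade License.
§3.7 is located in a residentially zoned district (not: is located in the designated historic district) → Compliance Certificate not required.
§3.8 closes 9:00 PM, at/before 2:00 AM; vehicles 17 > 12 → Daytime Authorization not required.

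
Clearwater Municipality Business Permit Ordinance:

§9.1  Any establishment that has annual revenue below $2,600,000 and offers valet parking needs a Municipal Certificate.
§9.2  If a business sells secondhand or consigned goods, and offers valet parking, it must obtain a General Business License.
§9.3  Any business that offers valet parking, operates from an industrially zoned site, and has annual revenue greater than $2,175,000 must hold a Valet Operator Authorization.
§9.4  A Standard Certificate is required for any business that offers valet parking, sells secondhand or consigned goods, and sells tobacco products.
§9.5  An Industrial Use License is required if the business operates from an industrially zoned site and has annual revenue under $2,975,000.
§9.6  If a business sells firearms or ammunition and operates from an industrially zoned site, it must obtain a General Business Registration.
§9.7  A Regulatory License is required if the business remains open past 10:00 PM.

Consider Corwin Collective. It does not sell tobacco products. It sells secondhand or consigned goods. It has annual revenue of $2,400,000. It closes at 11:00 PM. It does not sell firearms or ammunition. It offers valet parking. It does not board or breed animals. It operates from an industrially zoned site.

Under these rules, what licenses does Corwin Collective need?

§9.1 revenue $2,400,000 < $2,600,000; offers valet parking → Municipal Certificate required.
§9.2 sells secondhand or consigned goods; offers valet parking → General Business License required.
§9.3 offers valet parking; operates from an industrially zoned site; revenue $2,400,000 > $2,175,000 → Valet Operator Authorization required.
§9.4 offers valet parking; sells secondhand or consigned goods; does not sell tobacco products → Standard Certificate not required.
§9.5 operates from an industrially zoned site; revenue $2,400,000 < $2,975,000 → Industrial Use License required.
§9.6 does not sell firearms or ammunition; operates from an industrially zoned site → General Business Registration not required.
§9.7 closes 11:00 PM, after 10:00 PM → Regulatory License required.

General Business License, Industrial Use License, Municipal Certificate, Regulatory License, Valet Operator Authorization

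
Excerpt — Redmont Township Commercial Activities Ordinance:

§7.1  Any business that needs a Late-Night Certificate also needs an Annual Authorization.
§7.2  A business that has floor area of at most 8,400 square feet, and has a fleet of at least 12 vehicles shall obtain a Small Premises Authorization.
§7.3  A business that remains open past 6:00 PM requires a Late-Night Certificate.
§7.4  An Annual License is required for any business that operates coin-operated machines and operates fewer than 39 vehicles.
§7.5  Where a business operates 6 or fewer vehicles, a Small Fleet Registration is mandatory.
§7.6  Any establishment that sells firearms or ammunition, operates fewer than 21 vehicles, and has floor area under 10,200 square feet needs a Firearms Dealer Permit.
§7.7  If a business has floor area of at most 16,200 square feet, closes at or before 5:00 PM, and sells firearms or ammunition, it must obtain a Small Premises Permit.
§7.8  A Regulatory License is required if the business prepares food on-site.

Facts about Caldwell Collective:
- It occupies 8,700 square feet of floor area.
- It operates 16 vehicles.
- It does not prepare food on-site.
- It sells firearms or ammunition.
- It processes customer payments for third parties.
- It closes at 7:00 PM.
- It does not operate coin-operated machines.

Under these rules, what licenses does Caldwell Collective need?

§7.1 Late-Night Certificate is required → Annual Authorization also required.
§7.2 floor area 8,700 square feet > 8,400 square feet; vehicles 16 ≥ 12 → Small Premises Authorization not required.
§7.3 closes 7:00 PM, after 6:00 PM → Late-Night Certificate required.
§7.4 does not operate coin-operated machines; vehicles 16 < 39 → Annual License not required.
§7.5 vehicles 16 > 6 → Small Fleet Registration not required.
§7.6 sells firearms or ammunition; vehicles 16 < 21; floor area 8,700 square feet < 10,200 square feet → Firearms Dealer Permit required.
§7.7 floor area 8,700 square feet ≤ 16,200 square feet; closes 7:00 PM, after 5:00 PM; sells firearms or ammunition → Small Premises Permit not required.
§7.8 does not prepare food on-site → Regulatory License not required.

Annual Authorization, Firearms Dealer Permit, Late-Night Certificate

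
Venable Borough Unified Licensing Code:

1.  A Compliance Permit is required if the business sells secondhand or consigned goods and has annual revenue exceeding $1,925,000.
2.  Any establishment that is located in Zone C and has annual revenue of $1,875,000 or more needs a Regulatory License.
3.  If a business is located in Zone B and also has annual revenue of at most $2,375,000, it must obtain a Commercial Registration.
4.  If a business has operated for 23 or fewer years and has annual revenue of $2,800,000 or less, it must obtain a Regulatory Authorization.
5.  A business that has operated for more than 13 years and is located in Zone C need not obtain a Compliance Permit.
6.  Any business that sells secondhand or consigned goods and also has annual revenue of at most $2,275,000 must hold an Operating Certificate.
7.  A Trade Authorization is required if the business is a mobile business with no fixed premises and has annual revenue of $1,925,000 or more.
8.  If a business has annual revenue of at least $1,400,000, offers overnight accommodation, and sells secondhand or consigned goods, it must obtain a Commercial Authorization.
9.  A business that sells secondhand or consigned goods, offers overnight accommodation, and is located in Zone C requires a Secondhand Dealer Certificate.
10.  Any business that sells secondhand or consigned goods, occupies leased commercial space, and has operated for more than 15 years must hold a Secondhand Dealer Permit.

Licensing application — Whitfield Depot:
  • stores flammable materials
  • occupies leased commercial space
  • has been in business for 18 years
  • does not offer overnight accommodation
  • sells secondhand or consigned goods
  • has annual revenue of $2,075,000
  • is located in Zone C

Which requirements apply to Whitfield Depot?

Operating Certificate, Regulatory Authorization, Regulatory License, Secondhand Dealer Permit

1. sells secondhand or consigned goods; revenue $2,075,000 > $1,925,000 → Compliance Permit required.
2. is located in Zone C; revenue $2,075,000 ≥ $1,875,000 → Regulatory License required.
3. is located in Zone C (not: is located in Zone B); revenue $2,075,000 ≤ $2,375,000 → Commercial Registration not required.
4. years in business 18 ≤ 23; revenue $2,075,000 ≤ $2,800,000 → Regulatory Authorization required.
5. years in business 18 > 13; is located in Zone C → exempt from Compliance Permit.
6. sells secondhand or consigned goods; revenue $2,075,000 ≤ $2,275,000 → Operating Certificate required.
7. occupies leased commercial space (not: is a mobile business with no fixed premises); revenue $2,075,000 ≥ $1,925,000 → Trade Authorization not required.
8. revenue $2,075,000 ≥ $1,400,000; does not offer overnight accommodation; sells secondhand or consigned goods → Commercial Authorization not required.
9. sells secondhand or consigned goods; does not offer overnight accommodation; is located in Zone C → Secondhand Dealer Certificate not required.
10. sells secondhand or consigned goods; occupies leased commercial space; years in business 18 > 15 → Secondhand Dealer Permit required.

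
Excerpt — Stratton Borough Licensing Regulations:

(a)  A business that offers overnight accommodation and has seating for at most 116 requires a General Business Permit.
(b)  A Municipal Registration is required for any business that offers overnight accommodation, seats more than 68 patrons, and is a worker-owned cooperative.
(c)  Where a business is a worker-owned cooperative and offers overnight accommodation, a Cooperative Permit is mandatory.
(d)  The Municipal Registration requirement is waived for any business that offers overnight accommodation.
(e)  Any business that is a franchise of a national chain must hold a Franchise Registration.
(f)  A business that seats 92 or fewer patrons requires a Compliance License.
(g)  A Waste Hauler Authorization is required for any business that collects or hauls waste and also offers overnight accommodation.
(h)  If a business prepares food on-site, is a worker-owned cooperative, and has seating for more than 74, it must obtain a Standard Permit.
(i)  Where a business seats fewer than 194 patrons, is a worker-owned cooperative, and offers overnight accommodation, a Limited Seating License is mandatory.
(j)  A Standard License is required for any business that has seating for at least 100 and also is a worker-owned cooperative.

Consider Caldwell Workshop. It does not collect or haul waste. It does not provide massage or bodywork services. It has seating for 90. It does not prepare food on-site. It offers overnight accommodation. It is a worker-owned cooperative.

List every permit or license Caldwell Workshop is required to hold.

Compliance License, Cooperative Permit, General Business Permit, Limited Seating License

(a) offers overnight accommodation; seating 90 ≤ 116 → General Business Permit required.
(b) offers overnight accommodation; seating 90 > 68; is a worker-owned cooperative → Municipal Registration required.
(c) is a worker-owned cooperative; offers overnight accommodation → Cooperative Permit required.
(d) offers overnight accommodation → exempt from Municipal Registration.
(e) is a worker-owned cooperative (not: is a franchise of a national chain) → Franchise Registration not required.
(f) seating 90 ≤ 92 → Compliance License required.
(g) does not collect or haul waste; offers overnight accommodation → Waste Hauler Authorization not required.
(h) does not prepare food on-site; is a worker-owned cooperative; seating 90 > 74 → Standard Permit not required.
(i) seating 90 < 194; is a worker-owned cooperative; offers overnight accommodation → Limited Seating License required.
(j) seating 90 < 100; is a worker-owned cooperative → Standard License not required.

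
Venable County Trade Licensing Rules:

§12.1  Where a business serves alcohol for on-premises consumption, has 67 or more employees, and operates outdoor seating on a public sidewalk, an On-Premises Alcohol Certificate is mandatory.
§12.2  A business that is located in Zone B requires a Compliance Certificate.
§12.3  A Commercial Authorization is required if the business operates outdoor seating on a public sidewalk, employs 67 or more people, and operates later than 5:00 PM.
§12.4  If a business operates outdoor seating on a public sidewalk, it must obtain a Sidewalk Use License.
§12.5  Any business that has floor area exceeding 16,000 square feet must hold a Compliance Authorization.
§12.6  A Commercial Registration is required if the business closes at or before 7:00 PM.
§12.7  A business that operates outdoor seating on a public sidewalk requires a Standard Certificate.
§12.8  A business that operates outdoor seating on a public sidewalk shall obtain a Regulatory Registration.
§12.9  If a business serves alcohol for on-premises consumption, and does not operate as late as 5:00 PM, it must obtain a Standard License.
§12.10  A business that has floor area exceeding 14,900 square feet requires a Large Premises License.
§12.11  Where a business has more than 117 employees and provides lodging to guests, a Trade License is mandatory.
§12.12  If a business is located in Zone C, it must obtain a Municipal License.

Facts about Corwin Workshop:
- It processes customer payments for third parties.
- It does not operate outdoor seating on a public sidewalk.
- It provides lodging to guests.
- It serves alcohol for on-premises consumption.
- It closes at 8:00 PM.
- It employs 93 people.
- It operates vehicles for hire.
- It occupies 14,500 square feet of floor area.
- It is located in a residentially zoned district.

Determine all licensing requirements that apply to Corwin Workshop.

None

§12.1 serves alcohol for on-premises consumption; employees 93 ≥ 67; does not operate outdoor seating on a public sidewalk → On-Premises Alcohol Certificate not required.
§12.2 is located in a residentially zoned district (not: is located in Zone B) → Compliance Certificate not required.
§12.3 does not operate outdoor seating on a public sidewalk; employees 93 ≥ 67; closes 8:00 PM, after 5:00 PM → Commercial Authorization not required.
§12.4 does not operate outdoor seating on a public sidewalk → Sidewalk Use License not required.
§12.5 floor area 14,500 square feet ≤ 16,000 square feet → Compliance Authorization not required.
§12.6 closes 8:00 PM, after 7:00 PM → Commercial Registration not required.
§12.7 does not operate outdoor seating on a public sidewalk → Standard Certificate not required.
§12.8 does not operate outdoor seating on a public sidewalk → Regulatory Registration not required.
§12.9 serves alcohol for on-premises consumption; closes 8:00 PM, after 5:00 PM → Standard License not required.
§12.10 floor area 14,500 square feet ≤ 14,900 square feet → Large Premises License not required.
§12.11 employees 93 ≤ 117; provides lodging to guests → Trade License not required.
§12.12 is located in a residentially zoned district (not: is located in Zone C) → Municipal License not required.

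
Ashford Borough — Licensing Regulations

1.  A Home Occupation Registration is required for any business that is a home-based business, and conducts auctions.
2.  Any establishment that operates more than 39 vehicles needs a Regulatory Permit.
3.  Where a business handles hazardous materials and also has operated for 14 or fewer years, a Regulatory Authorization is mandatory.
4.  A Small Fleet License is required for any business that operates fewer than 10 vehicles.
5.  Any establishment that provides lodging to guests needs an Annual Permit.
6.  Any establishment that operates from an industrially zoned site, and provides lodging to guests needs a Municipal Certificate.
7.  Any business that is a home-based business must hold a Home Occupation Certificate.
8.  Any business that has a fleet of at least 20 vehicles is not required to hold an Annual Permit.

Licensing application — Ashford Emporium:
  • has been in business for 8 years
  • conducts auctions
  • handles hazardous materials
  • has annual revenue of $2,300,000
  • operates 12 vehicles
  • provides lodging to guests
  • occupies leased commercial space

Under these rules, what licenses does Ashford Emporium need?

1. occupies leased commercial space (not: is a home-based business); conducts auctions → Home Occupation Registration not required.
2. vehicles 12 ≤ 39 → Regulatory Permit not required.
3. handles hazardous materials; years in business 8 ≤ 14 → Regulatory Authorization required.
4. vehicles 12 ≥ 10 → Small Fleet License not required.
5. provides lodging to guests → Annual Permit required.
6. occupies leased commercial space (not: operates from an industrially zoned site); provides lodging to guests → Municipal Certificate not required.
7. occupies leased commercial space (not: is a home-based business) → Home Occupation Certificate not required.
8. vehicles 12 < 20 → Annual Permit exemption does not apply.

Annual Permit, Regulatory Authorization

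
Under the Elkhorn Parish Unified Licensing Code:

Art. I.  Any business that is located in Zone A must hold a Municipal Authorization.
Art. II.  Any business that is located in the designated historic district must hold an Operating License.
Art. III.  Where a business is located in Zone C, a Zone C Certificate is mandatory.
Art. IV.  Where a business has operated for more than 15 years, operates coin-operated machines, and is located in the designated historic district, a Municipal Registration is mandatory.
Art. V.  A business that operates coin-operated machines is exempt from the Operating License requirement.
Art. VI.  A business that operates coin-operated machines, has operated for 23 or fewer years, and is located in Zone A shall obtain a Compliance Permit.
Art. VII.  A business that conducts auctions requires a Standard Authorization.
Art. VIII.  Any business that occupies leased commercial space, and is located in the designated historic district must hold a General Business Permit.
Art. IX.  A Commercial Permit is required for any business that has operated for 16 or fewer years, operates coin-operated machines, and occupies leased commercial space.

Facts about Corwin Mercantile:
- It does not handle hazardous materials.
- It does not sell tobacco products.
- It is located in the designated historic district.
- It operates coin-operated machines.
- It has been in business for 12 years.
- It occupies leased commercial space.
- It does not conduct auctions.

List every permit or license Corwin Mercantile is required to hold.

Commercial Permit, General Business Permit

Art. I. is located in the designated historic district (not: is located in Zone A) → Municipal Authorization not required.
Art. II. is located in the designated historic district → Operating License required.
Art. III. is located in the designated historic district (not: is located in Zone C) → Zone C Certificate not required.
Art. IV. years in business 12 ≤ 15; operates coin-operated machines; is located in the designated historic district → Municipal Registration not required.
Art. V. operates coin-operated machines → exempt from Operating License.
Art. VI. operates coin-operated machines; years in business 12 ≤ 23; is located in the designated historic district (not: is located in Zone A) → Compliance Permit not required.
Art. VII. does not conduct auctions → Standard Authorization not required.
Art. VIII. occupies leased commercial space; is located in the designated historic district → General Business Permit required.
Art. IX. years in business 12 ≤ 16; operates coin-operated machines; occupies leased commercial space → Commercial Permit required.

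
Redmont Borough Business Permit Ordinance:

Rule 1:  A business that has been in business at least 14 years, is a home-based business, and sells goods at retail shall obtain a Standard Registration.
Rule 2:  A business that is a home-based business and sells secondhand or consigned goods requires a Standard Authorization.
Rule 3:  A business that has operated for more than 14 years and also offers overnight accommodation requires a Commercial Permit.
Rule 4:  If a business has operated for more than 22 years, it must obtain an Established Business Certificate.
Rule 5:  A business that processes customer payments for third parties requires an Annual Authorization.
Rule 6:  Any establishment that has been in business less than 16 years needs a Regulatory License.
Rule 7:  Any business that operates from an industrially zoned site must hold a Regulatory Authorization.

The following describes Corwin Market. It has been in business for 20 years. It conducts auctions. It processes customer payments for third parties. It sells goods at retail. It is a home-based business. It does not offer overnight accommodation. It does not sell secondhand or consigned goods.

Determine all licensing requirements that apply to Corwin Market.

Rule 1: years in business 20 ≥ 14; is a home-based business; sells goods at retail → Standard Registration required.
Rule 2: is a home-based business; does not sell secondhand or consigned goods → Standard Authorization not required.
Rule 3: years in business 20 > 14; does not offer overnight accommodation → Commercial Permit not required.
Rule 4: years in business 20 ≤ 22 → Established Business Certificate not required.
Rule 5: processes customer payments for third parties → Annual Authorization required.
Rule 6: years in business 20 ≥ 16 → Regulatory License not required.
Rule 7: is a home-based business (not: operates from an industrially zoned site) → Regulatory Authorization not required.

Annual Authorization, Standard Registration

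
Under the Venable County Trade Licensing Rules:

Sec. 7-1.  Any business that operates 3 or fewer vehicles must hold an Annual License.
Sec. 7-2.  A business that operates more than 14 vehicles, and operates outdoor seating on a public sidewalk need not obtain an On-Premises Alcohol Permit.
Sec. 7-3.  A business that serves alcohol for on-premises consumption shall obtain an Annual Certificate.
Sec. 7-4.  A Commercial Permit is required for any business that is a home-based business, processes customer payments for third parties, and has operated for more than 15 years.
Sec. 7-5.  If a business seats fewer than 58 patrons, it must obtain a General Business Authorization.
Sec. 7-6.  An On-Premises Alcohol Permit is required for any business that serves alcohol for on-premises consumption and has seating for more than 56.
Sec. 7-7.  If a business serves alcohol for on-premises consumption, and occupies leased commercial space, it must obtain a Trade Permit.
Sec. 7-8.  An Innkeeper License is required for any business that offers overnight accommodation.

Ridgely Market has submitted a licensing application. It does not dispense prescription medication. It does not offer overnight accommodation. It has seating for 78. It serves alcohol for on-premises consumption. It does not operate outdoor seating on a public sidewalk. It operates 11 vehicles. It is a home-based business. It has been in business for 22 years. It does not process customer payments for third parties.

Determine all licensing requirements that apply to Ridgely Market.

Sec. 7-1. vehicles 11 > 3 → Annual License not required.
Sec. 7-2. vehicles 11 ≤ 14; does not operate outdoor seating on a public sidewalk → On-Premises Alcohol Permit exemption does not apply.
Sec. 7-3. serves alcohol for on-premises consumption → Annual Certificate required.
Sec. 7-4. is a home-based business; does not process customer payments for third parties; years in business 22 > 15 → Commercial Permit not required.
Sec. 7-5. seating 78 ≥ 58 → General Business Authorization not required.
Sec. 7-6. serves alcohol for on-premises consumption; seating 78 > 56 → On-Premises Alcohol Permit required.
Sec. 7-7. serves alcohol for on-premises consumption; is a home-based business (not: occupies leased commercial space) → Trade Permit not required.
Sec. 7-8. does not offer overnight accommodation → Innkeeper License not required.

Annual Certificate, On-Premises Alcohol Permit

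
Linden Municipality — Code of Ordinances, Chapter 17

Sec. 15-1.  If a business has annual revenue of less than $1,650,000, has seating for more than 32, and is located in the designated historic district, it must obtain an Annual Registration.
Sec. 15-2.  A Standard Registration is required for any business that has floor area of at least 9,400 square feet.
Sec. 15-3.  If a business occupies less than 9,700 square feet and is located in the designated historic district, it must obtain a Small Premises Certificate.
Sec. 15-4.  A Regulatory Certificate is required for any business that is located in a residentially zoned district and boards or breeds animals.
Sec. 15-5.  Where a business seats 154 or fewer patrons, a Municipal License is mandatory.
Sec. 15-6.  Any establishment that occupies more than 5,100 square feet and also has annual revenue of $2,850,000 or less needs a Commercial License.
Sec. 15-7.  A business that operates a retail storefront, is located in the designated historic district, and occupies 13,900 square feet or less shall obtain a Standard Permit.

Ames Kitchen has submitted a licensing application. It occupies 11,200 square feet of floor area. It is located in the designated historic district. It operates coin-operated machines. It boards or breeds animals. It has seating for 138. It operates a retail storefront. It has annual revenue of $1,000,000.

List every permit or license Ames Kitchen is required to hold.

Sec. 15-1. revenue $1,000,000 < $1,650,000; seating 138 > 32; is located in the designated historic district → Annual Registration required.
Sec. 15-2. floor area 11,200 square feet ≥ 9,400 square feet → Standard Registration required.
Sec. 15-3. floor area 11,200 square feet ≥ 9,700 square feet; is located in the designated historic district → Small Premises Certificate not required.
Sec. 15-4. is located in the designated historic district (not: is located in a residentially zoned district); boards or breeds animals → Regulatory Certificate not required.
Sec. 15-5. seating 138 ≤ 154 → Municipal License required.
Sec. 15-6. floor area 11,200 square feet > 5,100 square feet; revenue $1,000,000 ≤ $2,850,000 → Commercial License required.
Sec. 15-7. operates a retail storefront; is located in the designated historic district; floor area 11,200 square feet ≤ 13,900 square feet → Standard Permit required.

Annual Registration, Commercial License, Municipal License, Standard Permit, Standard Registration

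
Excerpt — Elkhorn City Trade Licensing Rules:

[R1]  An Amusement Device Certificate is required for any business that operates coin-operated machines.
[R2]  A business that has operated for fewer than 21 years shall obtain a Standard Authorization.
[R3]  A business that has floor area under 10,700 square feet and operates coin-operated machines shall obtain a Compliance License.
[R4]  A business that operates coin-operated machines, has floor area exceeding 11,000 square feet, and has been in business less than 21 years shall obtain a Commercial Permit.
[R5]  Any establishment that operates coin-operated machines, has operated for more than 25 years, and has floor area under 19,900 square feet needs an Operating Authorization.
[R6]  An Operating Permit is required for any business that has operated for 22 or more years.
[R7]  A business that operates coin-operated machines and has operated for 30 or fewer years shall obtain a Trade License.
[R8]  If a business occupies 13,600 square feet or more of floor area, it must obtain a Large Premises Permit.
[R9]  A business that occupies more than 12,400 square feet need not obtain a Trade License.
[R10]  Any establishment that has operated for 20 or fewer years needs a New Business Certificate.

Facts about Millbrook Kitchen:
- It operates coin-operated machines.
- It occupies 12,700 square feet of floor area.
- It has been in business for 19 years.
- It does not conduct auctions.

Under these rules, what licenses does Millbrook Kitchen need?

[R1] operates coin-operated machines → Amusement Device Certificate required.
[R2] years in business 19 < 21 → Standard Authorization required.
[R3] floor area 12,700 square feet ≥ 10,700 square feet; operates coin-operated machines → Compliance License not required.
[R4] operates coin-operated machines; floor area 12,700 square feet > 11,000 square feet; years in business 19 < 21 → Commercial Permit required.
[R5] operates coin-operated machines; years in business 19 ≤ 25; floor area 12,700 square feet < 19,900 square feet → Operating Authorization not required.
[R6] years in business 19 < 22 → Operating Permit not required.
[R7] operates coin-operated machines; years in business 19 ≤ 30 → Trade License required.
[R8] floor area 12,700 square feet < 13,600 square feet → Large Premises Permit not required.
[R9] floor area 12,700 square feet > 12,400 square feet → exempt from Trade License.
[R10] years in business 19 ≤ 20 → New Business Certificate required.

Amusement Device Certificate, Commercial Permit, New Business Certificate, Standard Authorization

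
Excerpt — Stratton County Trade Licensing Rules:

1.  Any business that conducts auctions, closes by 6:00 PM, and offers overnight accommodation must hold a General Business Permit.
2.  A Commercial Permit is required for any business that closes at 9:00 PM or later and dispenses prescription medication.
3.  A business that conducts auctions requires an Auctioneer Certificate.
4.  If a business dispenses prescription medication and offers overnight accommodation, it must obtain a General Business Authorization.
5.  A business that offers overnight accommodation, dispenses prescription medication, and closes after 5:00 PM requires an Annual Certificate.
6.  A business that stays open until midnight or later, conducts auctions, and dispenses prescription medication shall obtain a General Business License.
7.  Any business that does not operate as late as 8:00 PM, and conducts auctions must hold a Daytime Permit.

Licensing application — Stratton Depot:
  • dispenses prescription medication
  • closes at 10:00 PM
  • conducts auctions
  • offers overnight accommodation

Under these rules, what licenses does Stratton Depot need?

1. conducts auctions; closes 10:00 PM, after 6:00 PM; offers overnight accommodation → General Business Permit not required.
2. closes 10:00 PM, after 9:00 PM; dispenses prescription medication → Commercial Permit required.
3. conducts auctions → Auctioneer Certificate required.
4. dispenses prescription medication; offers overnight accommodation → General Business Authorization required.
5. offers overnight accommodation; dispenses prescription medication; closes 10:00 PM, after 5:00 PM → Annual Certificate required.
6. closes 10:00 PM, at/before midnight; conducts auctions; dispenses prescription medication → General Business License not required.
7. closes 10:00 PM, after 8:00 PM; conducts auctions → Daytime Permit not required.

Annual Certificate, Auctioneer Certificate, Commercial Permit, General Business Authorization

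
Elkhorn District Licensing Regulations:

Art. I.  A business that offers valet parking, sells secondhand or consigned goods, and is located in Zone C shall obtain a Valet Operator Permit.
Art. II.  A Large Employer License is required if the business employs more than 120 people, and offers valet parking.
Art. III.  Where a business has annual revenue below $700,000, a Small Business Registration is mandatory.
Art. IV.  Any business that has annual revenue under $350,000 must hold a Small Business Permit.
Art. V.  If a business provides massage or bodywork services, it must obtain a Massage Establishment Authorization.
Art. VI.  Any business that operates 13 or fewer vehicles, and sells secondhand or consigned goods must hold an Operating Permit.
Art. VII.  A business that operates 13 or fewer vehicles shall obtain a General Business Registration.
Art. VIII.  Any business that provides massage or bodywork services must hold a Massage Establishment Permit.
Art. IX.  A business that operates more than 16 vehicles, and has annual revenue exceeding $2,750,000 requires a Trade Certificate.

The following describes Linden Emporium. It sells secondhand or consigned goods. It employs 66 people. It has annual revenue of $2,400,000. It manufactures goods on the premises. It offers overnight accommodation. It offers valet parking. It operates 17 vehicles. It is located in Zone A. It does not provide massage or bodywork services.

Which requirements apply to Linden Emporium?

Art. I. offers valet parking; sells secondhand or consigned goods; is located in Zone A (not: is located in Zone C) → Valet Operator Permit not required.
Art. II. employees 66 ≤ 120; offers valet parking → Large Employer License not required.
Art. III. revenue $2,400,000 ≥ $700,000 → Small Business Registration not required.
Art. IV. revenue $2,400,000 ≥ $350,000 → Small Business Permit not required.
Art. V. does not provide massage or bodywork services → Massage Establishment Authorization not required.
Art. VI. vehicles 17 > 13; sells secondhand or consigned goods → Operating Permit not required.
Art. VII. vehicles 17 > 13 → General Business Registration not required.
Art. VIII. does not provide massage or bodywork services → Massage Establishment Permit not required.
Art. IX. vehicles 17 > 16; revenue $2,400,000 ≤ $2,750,000 → Trade Certificate not required.

None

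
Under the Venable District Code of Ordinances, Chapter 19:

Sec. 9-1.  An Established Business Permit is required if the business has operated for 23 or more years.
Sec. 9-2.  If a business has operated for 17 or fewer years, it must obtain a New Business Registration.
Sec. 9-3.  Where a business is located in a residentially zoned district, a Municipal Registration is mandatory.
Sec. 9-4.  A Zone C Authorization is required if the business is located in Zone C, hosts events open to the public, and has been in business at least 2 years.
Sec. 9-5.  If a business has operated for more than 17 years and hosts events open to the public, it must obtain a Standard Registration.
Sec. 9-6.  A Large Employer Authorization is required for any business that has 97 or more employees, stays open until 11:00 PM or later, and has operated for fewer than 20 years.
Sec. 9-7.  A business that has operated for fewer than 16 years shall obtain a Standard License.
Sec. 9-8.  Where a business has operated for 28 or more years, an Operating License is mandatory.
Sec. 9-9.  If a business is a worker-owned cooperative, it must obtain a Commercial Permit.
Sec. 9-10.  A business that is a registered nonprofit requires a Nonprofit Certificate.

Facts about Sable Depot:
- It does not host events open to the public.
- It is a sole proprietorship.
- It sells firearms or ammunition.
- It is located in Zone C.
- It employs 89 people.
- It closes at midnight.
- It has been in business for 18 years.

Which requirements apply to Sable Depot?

Sec. 9-1. years in business 18 < 23 → Established Business Permit not required.
Sec. 9-2. years in business 18 > 17 → New Business Registration not required.
Sec. 9-3. is located in Zone C (not: is located in a residentially zoned district) → Municipal Registration not required.
Sec. 9-4. is located in Zone C; does not host events open to the public; years in business 18 ≥ 2 → Zone C Authorization not required.
Sec. 9-5. years in business 18 > 17; does not host events open to the public → Standard Registration not required.
Sec. 9-6. employees 89 < 97; closes midnight, after 11:00 PM; years in business 18 < 20 → Large Employer Authorization not required.
Sec. 9-7. years in business 18 ≥ 16 → Standard License not required.
Sec. 9-8. years in business 18 < 28 → Operating License not required.
Sec. 9-9. is a sole proprietorship (not: is a worker-owned cooperative) → Commercial Permit not required.
Sec. 9-10. is a sole proprietorship (not: is a registered nonprofit) → Nonprofit Certificate not required.

None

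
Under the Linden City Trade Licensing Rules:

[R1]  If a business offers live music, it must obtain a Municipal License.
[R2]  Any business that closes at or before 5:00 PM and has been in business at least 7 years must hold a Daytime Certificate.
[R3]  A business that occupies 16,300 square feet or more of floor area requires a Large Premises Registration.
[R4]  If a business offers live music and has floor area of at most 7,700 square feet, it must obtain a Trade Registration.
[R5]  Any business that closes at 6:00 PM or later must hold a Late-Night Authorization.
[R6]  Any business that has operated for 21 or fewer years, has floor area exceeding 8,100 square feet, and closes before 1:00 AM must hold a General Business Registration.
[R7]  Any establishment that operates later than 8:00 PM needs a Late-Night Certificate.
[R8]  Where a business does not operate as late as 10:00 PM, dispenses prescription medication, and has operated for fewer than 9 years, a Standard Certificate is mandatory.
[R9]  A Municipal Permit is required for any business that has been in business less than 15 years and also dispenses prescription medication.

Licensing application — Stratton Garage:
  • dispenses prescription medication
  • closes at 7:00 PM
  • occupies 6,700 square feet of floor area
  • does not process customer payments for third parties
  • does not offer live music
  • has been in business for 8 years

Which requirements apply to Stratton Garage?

[R1] does not offer live music → Municipal License not required.
[R2] closes 7:00 PM, after 5:00 PM; years in business 8 ≥ 7 → Daytime Certificate not required.
[R3] floor area 6,700 square feet < 16,300 square feet → Large Premises Registration not required.
[R4] does not offer live music; floor area 6,700 square feet ≤ 7,700 square feet → Trade Registration not required.
[R5] closes 7:00 PM, after 6:00 PM → Late-Night Authorization required.
[R6] years in business 8 ≤ 21; floor area 6,700 square feet ≤ 8,100 square feet; closes 7:00 PM, at/before 1:00 AM → General Business Registration not required.
[R7] closes 7:00 PM, at/before 8:00 PM → Late-Night Certificate not required.
[R8] closes 7:00 PM, at/before 10:00 PM; dispenses prescription medication; years in business 8 < 9 → Standard Certificate required.
[R9] years in business 8 < 15; dispenses prescription medication → Municipal Permit required.

Late-Night Authorization, Municipal Permit, Standard Certificate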